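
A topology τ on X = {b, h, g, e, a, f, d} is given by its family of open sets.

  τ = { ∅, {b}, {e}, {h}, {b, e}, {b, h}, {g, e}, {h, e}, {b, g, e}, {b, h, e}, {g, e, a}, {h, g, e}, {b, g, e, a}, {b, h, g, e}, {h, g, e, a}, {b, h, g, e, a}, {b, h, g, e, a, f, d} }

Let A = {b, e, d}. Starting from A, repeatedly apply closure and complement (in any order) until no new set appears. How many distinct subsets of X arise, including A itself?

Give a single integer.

8

complement {h, g, a, f}; its interior {h}; cl(A) = X∖{h} = {b, g, e, a, f, d}
With k = closure, c = complement:
  1. A     = {b, e, d}
  2. kA    = {b, g, e, a, f, d}
  3. cA    = {h, g, a, f}
  4. ckA   = {h}
  5. kcA   = {h, g, a, f, d}
  6. kckA  = {h, f, d}
  7. ckcA  = {b, e}
  8. ckckA = {b, g, e, a}
k, c of each give nothing new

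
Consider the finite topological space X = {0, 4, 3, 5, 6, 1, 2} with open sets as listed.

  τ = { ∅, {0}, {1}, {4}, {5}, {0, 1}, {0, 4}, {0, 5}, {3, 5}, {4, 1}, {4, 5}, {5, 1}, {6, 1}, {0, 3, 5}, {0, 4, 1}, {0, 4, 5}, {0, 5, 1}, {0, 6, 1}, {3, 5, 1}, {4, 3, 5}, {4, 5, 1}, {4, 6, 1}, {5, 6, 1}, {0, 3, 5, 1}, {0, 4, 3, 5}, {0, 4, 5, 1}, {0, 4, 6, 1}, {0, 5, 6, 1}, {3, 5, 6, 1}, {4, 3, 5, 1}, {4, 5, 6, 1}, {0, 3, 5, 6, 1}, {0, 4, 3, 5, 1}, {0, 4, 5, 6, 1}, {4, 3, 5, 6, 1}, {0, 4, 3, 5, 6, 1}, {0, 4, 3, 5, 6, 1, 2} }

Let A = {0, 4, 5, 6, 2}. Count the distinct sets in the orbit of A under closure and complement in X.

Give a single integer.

10

X∖A={3, 1}, int(X∖A)={1}, hence cl(A)={0, 4, 3, 5, 6, 2}
Orbit (k=closure, c=complement):
  1. A     = {0, 4, 5, 6, 2}
  2. kA    = {0, 4, 3, 5, 6, 2}
  3. cA    = {3, 1}
  4. ckA   = {1}
  5. kcA   = {3, 6, 1, 2}
  6. kckA  = {6, 1, 2}
  7. ckcA  = {0, 4, 5}
  8. ckckA = {0, 4, 3, 5}
  9. kckcA = {0, 4, 3, 5, 2}
  10. ckckcA = {6, 1}
(closed under both — stop)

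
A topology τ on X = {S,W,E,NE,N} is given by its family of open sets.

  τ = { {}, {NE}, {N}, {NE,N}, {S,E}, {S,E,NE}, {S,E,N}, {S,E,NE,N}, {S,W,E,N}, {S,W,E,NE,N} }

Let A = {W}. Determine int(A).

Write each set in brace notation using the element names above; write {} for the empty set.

interior: largest open inside A is {} (from {})

{}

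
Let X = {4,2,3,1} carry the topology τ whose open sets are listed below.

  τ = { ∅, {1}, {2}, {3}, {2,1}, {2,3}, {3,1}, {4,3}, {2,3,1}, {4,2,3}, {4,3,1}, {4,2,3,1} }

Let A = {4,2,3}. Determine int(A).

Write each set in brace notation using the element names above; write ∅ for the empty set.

{4,2,3}

U open, U⊆A: ∅, {2}, {3}, {4,3}, {2,3}, {4,2,3}. int(A) = ⋃ = {4,2,3}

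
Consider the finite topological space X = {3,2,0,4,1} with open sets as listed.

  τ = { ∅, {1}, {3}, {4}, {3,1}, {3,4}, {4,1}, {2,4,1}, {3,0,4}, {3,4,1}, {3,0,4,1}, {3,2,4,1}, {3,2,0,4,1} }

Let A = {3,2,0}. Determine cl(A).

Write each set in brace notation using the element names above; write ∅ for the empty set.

{3,2,0}

closure: X∖int(X∖A) = X∖{4,1} = {3,2,0}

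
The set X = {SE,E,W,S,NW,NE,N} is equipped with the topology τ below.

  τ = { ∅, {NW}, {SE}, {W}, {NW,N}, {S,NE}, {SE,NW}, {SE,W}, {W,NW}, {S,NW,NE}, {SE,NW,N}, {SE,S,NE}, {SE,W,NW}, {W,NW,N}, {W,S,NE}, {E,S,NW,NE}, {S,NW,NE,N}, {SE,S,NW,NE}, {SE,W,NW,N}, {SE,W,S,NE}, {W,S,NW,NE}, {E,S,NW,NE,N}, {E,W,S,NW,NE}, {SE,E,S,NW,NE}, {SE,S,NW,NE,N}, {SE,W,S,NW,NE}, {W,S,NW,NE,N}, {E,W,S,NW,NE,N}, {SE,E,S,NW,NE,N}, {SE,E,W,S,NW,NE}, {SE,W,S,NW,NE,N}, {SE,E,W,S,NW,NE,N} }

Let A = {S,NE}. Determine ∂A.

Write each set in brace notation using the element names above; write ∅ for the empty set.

{E}

U open, U⊆A: ∅, {S,NE}. int(A) = ⋃ = {S,NE}
X∖A={SE,E,W,NW,N}, int(X∖A)={SE,W,NW,N}, hence cl(A)={E,S,NE}
∂A: remove int from cl → {E}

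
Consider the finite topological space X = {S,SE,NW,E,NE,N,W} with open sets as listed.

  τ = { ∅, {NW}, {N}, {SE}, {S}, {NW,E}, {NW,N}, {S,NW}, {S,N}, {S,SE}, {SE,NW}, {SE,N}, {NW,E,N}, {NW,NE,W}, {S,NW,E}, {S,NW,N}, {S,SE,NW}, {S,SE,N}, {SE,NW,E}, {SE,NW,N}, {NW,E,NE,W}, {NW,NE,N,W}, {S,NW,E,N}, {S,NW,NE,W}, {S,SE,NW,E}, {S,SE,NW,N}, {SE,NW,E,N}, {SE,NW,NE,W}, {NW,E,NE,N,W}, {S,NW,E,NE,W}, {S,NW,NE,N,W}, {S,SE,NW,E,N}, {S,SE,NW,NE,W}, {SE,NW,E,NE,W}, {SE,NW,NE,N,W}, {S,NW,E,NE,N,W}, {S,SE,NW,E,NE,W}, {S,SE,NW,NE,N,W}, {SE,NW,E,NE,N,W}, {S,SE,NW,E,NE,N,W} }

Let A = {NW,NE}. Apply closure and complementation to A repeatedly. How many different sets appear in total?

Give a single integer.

closure: X∖int(X∖A) = X∖{S,SE,N} = {NW,E,NE,W}
Let k=closure and c=complement:
  1. A     = {NW,NE}
  2. kA    = {NW,E,NE,W}
  3. cA    = {S,SE,E,N,W}
  4. ckA   = {S,SE,N}
  5. kcA   = {S,SE,E,NE,N,W}
  6. ckcA  = {NW}
— saturated at 6

6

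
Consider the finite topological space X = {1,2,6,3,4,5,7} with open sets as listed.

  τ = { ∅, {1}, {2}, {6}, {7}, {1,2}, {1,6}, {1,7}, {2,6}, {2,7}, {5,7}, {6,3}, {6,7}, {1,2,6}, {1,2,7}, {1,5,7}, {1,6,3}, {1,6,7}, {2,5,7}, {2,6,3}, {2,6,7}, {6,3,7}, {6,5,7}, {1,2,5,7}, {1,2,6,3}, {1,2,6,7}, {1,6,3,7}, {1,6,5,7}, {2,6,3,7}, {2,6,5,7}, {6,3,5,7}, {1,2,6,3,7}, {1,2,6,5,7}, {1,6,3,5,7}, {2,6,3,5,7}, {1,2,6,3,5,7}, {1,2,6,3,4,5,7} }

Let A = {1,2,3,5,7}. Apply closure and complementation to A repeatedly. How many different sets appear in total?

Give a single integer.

8

complement {6,4}; its interior {6}; cl(A) = X∖{6} = {1,2,3,4,5,7}
With k = closure, c = complement:
  1. A     = {1,2,3,5,7}
  2. kA    = {1,2,3,4,5,7}
  3. cA    = {6,4}
  4. ckA   = {6}
  5. kcA   = {6,3,4}
  6. ckcA  = {1,2,5,7}
  7. kckcA = {1,2,4,5,7}
  8. ckckcA = {6,3}
k, c of each give nothing new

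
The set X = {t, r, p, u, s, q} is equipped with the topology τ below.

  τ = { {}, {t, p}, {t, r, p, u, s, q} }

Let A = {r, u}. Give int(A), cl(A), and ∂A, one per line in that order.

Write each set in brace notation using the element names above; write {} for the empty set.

int(A) = {}
cl(A)  = {r, u, s, q}
∂A     = {r, u, s, q}

open subsets of A: {}; so int(A) = {}
closure: X∖int(X∖A) = X∖{t, p} = {r, u, s, q}
∂A = {r, u, s, q} minus {} = {r, u, s, q}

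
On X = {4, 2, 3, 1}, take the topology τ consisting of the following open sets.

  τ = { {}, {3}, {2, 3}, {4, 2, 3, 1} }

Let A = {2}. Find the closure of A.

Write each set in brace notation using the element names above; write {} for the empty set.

{4, 2, 1}

cl via duality: int({4, 3, 1}) = {3}, so X∖{3} = {4, 2, 1}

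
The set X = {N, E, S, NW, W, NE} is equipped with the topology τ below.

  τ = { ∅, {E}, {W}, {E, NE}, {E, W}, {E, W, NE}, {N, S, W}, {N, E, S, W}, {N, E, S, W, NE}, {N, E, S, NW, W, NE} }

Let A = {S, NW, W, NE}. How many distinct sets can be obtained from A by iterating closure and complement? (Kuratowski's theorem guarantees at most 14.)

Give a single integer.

cl via duality: int({N, E}) = {E}, so X∖{E} = {N, S, NW, W, NE}
Write k for closure, c for complement:
  1. A     = {S, NW, W, NE}
  2. kA    = {N, S, NW, W, NE}
  3. cA    = {N, E}
  4. ckA   = {E}
  5. kcA   = {N, E, S, NW, NE}
  6. kckA  = {E, NW, NE}
  7. ckcA  = {W}
  8. ckckA = {N, S, W}
  9. kckcA = {N, S, NW, W}
  10. ckckcA = {E, NE}
applying k or c yields no new set

10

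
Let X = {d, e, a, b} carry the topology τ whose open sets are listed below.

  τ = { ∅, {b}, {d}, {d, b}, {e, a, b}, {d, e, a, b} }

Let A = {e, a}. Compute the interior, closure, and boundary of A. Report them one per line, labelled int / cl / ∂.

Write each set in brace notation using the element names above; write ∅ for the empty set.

int(A) = ∅
cl(A)  = {e, a}
∂A     = {e, a}

opens ⊆ A: ∅; union → int = ∅
complement {d, b}; its interior {d, b}; cl(A) = X∖{d, b} = {e, a}
boundary = {e, a} ∖ ∅ = {e, a}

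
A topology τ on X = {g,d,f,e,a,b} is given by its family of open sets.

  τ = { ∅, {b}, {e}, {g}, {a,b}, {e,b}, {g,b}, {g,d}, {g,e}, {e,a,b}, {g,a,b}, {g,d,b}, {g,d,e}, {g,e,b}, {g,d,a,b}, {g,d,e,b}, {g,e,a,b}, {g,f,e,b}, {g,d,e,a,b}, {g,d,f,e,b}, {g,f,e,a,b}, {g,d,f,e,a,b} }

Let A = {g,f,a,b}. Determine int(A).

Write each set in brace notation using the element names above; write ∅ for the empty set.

U open, U⊆A: ∅, {b}, {g}, {a,b}, {g,b}, {g,a,b}. int(A) = ⋃ = {g,a,b}

{g,a,b}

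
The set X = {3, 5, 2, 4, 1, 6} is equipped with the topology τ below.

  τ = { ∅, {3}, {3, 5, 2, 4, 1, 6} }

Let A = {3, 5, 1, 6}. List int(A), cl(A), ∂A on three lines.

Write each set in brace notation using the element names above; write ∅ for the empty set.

int(A) = {3}
cl(A)  = {3, 5, 2, 4, 1, 6}
∂A     = {5, 2, 4, 1, 6}

interior: largest open inside A is {3} (from ∅, {3})
cl via duality: int({2, 4}) = ∅, so X∖∅ = {3, 5, 2, 4, 1, 6}
cl∖int = {5, 2, 4, 1, 6}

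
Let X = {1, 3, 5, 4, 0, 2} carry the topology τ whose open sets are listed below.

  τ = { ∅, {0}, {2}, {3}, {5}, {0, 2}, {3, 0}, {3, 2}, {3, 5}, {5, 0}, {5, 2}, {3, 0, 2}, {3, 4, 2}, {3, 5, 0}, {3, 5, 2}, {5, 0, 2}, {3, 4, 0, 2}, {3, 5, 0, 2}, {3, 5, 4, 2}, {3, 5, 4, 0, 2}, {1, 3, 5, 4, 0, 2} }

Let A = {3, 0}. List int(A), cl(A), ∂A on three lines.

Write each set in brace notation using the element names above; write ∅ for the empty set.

int(A) = {3, 0}
cl(A)  = {1, 3, 4, 0}
∂A     = {1, 4}

opens ⊆ A: ∅, {0}, {3}, {3, 0}; union → int = {3, 0}
complement {1, 5, 4, 2}; its interior {5, 2}; cl(A) = X∖{5, 2} = {1, 3, 4, 0}
boundary = {1, 3, 4, 0} ∖ {3, 0} = {1, 4}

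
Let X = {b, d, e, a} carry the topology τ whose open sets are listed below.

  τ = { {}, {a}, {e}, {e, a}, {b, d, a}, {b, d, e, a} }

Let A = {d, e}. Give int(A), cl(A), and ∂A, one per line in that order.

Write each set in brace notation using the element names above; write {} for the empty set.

opens ⊆ A: {}, {e}; union → int = {e}
complement {b, a}; its interior {a}; cl(A) = X∖{a} = {b, d, e}
boundary = {b, d, e} ∖ {e} = {b, d}

int(A) = {e}
cl(A)  = {b, d, e}
∂A     = {b, d}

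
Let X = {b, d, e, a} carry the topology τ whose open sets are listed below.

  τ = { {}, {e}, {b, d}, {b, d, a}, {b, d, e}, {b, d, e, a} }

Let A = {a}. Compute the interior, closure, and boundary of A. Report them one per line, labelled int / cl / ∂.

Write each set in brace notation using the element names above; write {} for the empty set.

opens ⊆ A: {}; union → int = {}
complement {b, d, e}; its interior {b, d, e}; cl(A) = X∖{b, d, e} = {a}
boundary = {a} ∖ {} = {a}

int(A) = {}
cl(A)  = {a}
∂A     = {a}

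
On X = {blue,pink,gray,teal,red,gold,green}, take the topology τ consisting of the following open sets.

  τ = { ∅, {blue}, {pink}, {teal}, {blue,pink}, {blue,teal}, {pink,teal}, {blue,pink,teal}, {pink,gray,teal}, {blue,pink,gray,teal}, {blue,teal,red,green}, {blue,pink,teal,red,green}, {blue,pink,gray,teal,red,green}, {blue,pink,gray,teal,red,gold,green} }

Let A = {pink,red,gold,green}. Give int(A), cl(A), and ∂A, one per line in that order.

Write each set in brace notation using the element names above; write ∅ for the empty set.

U open, U⊆A: ∅, {pink}. int(A) = ⋃ = {pink}
X∖A={blue,gray,teal}, int(X∖A)={blue,teal}, hence cl(A)={pink,gray,red,gold,green}
∂A: remove int from cl → {gray,red,gold,green}

int(A) = {pink}
cl(A)  = {pink,gray,red,gold,green}
∂A     = {gray,red,gold,green}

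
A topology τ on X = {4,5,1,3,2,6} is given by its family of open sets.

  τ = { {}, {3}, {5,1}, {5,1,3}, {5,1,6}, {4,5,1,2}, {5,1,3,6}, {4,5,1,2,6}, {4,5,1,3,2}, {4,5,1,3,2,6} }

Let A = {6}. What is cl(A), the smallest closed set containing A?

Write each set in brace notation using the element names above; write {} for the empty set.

closure: X∖int(X∖A) = X∖{4,5,1,3,2} = {6}

{6}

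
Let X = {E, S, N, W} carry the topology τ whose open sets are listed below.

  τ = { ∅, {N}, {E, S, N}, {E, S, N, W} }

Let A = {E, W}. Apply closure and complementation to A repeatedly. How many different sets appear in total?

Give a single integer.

6

X∖A={S, N}, int(X∖A)={N}, hence cl(A)={E, S, W}
Orbit (k=closure, c=complement):
  1. A     = {E, W}
  2. kA    = {E, S, W}
  3. cA    = {S, N}
  4. ckA   = {N}
  5. kcA   = {E, S, N, W}
  6. ckcA  = ∅
(closed under both — stop)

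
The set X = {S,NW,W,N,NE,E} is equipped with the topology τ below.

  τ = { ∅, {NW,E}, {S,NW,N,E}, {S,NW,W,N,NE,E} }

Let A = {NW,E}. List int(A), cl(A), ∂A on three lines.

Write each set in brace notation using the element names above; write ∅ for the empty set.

opens ⊆ A: ∅, {NW,E}; union → int = {NW,E}
complement {S,W,N,NE}; its interior ∅; cl(A) = X∖∅ = {S,NW,W,N,NE,E}
boundary = {S,NW,W,N,NE,E} ∖ {NW,E} = {S,W,N,NE}

int(A) = {NW,E}
cl(A)  = {S,NW,W,N,NE,E}
∂A     = {S,W,N,NE}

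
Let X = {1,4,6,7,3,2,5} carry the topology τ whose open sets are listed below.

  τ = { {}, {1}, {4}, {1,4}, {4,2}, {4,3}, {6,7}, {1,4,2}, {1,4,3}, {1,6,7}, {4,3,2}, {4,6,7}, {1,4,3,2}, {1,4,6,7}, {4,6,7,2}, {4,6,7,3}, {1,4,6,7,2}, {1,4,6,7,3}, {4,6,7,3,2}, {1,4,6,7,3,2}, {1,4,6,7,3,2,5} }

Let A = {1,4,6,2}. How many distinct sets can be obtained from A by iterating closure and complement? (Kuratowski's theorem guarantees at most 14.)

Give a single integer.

closure: X∖int(X∖A) = X∖{} = {1,4,6,7,3,2,5}
Let k=closure and c=complement:
  1. A     = {1,4,6,2}
  2. kA    = {1,4,6,7,3,2,5}
  3. cA    = {7,3,5}
  4. ckA   = {}
  5. kcA   = {6,7,3,5}
  6. ckcA  = {1,4,2}
  7. kckcA = {1,4,3,2,5}
  8. ckckcA = {6,7}
  9. kckckcA = {6,7,5}
  10. ckckckcA = {1,4,3,2}
— saturated at 10

10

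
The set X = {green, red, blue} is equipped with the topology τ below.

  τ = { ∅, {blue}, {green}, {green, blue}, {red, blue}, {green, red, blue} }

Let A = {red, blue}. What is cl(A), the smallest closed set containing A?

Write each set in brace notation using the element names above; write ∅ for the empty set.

X∖A={green}, int(X∖A)={green}, hence cl(A)={red, blue}

{red, blue}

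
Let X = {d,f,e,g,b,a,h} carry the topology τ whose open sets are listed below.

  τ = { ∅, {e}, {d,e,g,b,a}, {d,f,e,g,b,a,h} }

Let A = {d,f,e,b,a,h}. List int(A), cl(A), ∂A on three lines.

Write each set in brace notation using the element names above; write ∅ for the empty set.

int(A) = {e}
cl(A)  = {d,f,e,g,b,a,h}
∂A     = {d,f,g,b,a,h}

U open, U⊆A: ∅, {e}. int(A) = ⋃ = {e}
X∖A={g}, int(X∖A)=∅, hence cl(A)={d,f,e,g,b,a,h}
∂A: remove int from cl → {d,f,g,b,a,h}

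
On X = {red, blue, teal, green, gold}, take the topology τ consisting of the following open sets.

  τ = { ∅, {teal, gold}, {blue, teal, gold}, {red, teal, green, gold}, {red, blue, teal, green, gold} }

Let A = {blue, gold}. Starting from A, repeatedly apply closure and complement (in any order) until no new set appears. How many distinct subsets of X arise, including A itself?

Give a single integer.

4

complement {red, teal, green}; its interior ∅; cl(A) = X∖∅ = {red, blue, teal, green, gold}
With k = closure, c = complement:
  1. A     = {blue, gold}
  2. kA    = {red, blue, teal, green, gold}
  3. cA    = {red, teal, green}
  4. ckA   = ∅
k, c of each give nothing new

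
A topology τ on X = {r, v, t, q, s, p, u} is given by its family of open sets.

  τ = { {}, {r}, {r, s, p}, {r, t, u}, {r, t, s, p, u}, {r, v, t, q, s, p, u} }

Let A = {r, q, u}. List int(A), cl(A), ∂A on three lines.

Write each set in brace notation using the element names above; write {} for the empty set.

U open, U⊆A: {}, {r}. int(A) = ⋃ = {r}
X∖A={v, t, s, p}, int(X∖A)={}, hence cl(A)={r, v, t, q, s, p, u}
∂A: remove int from cl → {v, t, q, s, p, u}

int(A) = {r}
cl(A)  = {r, v, t, q, s, p, u}
∂A     = {v, t, q, s, p, u}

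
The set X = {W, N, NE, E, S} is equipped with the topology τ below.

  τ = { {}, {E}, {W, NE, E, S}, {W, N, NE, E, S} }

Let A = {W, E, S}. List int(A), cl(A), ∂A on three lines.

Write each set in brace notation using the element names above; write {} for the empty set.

int(A) = {E}
cl(A)  = {W, N, NE, E, S}
∂A     = {W, N, NE, S}

open subsets of A: {}, {E}; so int(A) = {E}
closure: X∖int(X∖A) = X∖{} = {W, N, NE, E, S}
∂A = {W, N, NE, E, S} minus {E} = {W, N, NE, S}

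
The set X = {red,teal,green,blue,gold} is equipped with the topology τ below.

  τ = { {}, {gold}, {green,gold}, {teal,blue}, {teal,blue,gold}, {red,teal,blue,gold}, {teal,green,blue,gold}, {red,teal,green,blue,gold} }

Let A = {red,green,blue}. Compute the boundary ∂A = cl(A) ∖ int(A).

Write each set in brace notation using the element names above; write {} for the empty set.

U open, U⊆A: {}. int(A) = ⋃ = {}
X∖A={teal,gold}, int(X∖A)={gold}, hence cl(A)={red,teal,green,blue}
∂A: remove int from cl → {red,teal,green,blue}

{red,teal,green,blue}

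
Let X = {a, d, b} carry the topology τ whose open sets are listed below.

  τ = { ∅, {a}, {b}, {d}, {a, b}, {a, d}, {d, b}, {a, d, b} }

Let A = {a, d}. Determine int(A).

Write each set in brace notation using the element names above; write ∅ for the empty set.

opens ⊆ A: ∅, {d}, {a}, {a, d}; union → int = {a, d}

{a, d}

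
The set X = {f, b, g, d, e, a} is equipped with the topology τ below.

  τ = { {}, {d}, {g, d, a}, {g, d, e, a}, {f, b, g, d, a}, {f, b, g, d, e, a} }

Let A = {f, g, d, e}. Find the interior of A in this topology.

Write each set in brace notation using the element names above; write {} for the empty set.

{d}

U open, U⊆A: {}, {d}. int(A) = ⋃ = {d}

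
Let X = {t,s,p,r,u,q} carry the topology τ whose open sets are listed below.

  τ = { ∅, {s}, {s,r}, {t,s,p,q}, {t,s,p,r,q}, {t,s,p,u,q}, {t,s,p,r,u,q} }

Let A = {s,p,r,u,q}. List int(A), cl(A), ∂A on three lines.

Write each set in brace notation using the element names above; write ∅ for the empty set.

int(A) = {s,r}
cl(A)  = {t,s,p,r,u,q}
∂A     = {t,p,u,q}

U open, U⊆A: ∅, {s}, {s,r}. int(A) = ⋃ = {s,r}
X∖A={t}, int(X∖A)=∅, hence cl(A)={t,s,p,r,u,q}
∂A: remove int from cl → {t,p,u,q}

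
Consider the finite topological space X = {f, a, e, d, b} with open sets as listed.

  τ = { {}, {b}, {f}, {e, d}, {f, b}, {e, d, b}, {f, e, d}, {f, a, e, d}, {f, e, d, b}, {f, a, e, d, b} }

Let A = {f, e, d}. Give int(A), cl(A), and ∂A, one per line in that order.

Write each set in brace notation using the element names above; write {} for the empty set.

int(A) = {f, e, d}
cl(A)  = {f, a, e, d}
∂A     = {a}

interior: largest open inside A is {f, e, d} (from {}, {f}, {e, d}, {f, e, d})
cl via duality: int({a, b}) = {b}, so X∖{b} = {f, a, e, d}
cl∖int = {a}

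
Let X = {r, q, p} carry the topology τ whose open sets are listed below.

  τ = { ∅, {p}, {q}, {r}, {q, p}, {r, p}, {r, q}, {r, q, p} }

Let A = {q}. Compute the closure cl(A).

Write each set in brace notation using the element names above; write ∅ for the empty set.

closure: X∖int(X∖A) = X∖{r, p} = {q}

{q}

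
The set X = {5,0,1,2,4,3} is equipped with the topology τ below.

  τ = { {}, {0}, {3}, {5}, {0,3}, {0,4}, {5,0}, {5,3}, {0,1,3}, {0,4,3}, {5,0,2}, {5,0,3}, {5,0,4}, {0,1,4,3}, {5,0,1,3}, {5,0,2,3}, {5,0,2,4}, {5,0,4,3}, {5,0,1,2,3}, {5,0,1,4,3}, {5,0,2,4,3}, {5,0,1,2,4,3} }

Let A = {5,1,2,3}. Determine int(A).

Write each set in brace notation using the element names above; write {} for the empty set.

{5,3}

interior: largest open inside A is {5,3} (from {}, {5}, {3}, {5,3})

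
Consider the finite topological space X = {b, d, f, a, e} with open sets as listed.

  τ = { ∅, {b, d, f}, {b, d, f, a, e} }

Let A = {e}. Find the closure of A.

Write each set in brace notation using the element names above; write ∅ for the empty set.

{a, e}

complement {b, d, f, a}; its interior {b, d, f}; cl(A) = X∖{b, d, f} = {a, e}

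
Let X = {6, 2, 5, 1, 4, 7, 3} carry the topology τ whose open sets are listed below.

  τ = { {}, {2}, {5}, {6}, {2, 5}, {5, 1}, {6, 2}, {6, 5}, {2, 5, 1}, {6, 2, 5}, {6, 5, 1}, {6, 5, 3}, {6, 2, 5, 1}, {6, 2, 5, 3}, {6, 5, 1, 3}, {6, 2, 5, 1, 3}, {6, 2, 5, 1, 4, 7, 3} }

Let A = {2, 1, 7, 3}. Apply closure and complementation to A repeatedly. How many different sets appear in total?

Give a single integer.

8

complement {6, 5, 4}; its interior {6, 5}; cl(A) = X∖{6, 5} = {2, 1, 4, 7, 3}
With k = closure, c = complement:
  1. A     = {2, 1, 7, 3}
  2. kA    = {2, 1, 4, 7, 3}
  3. cA    = {6, 5, 4}
  4. ckA   = {6, 5}
  5. kcA   = {6, 5, 1, 4, 7, 3}
  6. ckcA  = {2}
  7. kckcA = {2, 4, 7}
  8. ckckcA = {6, 5, 1, 3}
k, c of each give nothing new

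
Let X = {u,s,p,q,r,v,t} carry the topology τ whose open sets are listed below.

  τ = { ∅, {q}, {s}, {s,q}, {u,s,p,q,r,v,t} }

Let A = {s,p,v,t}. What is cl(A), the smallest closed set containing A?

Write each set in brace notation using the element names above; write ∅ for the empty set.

{u,s,p,r,v,t}

complement {u,q,r}; its interior {q}; cl(A) = X∖{q} = {u,s,p,r,v,t}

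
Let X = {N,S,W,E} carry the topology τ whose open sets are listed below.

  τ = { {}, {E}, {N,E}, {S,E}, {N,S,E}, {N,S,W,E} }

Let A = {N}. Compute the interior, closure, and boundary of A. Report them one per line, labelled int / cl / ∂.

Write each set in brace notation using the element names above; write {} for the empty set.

int(A) = {}
cl(A)  = {N,W}
∂A     = {N,W}

interior: largest open inside A is {} (from {})
cl via duality: int({S,W,E}) = {S,E}, so X∖{S,E} = {N,W}
cl∖int = {N,W}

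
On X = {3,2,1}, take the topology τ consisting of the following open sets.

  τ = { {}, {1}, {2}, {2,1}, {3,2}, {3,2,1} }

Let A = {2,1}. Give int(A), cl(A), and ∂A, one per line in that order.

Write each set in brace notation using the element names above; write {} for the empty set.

U open, U⊆A: {}, {2}, {1}, {2,1}. int(A) = ⋃ = {2,1}
X∖A={3}, int(X∖A)={}, hence cl(A)={3,2,1}
∂A: remove int from cl → {3}

int(A) = {2,1}
cl(A)  = {3,2,1}
∂A     = {3}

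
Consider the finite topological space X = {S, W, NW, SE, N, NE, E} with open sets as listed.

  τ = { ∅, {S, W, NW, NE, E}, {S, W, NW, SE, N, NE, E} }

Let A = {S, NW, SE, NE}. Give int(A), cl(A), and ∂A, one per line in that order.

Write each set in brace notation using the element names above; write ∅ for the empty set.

int(A) = ∅
cl(A)  = {S, W, NW, SE, N, NE, E}
∂A     = {S, W, NW, SE, N, NE, E}

U open, U⊆A: ∅. int(A) = ⋃ = ∅
X∖A={W, N, E}, int(X∖A)=∅, hence cl(A)={S, W, NW, SE, N, NE, E}
∂A: remove int from cl → {S, W, NW, SE, N, NE, E}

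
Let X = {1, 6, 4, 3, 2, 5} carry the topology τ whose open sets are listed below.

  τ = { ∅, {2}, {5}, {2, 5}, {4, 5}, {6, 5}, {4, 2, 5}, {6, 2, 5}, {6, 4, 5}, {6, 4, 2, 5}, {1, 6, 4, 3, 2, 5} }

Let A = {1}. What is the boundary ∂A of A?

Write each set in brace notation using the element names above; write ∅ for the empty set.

{1, 3}

U open, U⊆A: ∅. int(A) = ⋃ = ∅
X∖A={6, 4, 3, 2, 5}, int(X∖A)={6, 4, 2, 5}, hence cl(A)={1, 3}
∂A: remove int from cl → {1, 3}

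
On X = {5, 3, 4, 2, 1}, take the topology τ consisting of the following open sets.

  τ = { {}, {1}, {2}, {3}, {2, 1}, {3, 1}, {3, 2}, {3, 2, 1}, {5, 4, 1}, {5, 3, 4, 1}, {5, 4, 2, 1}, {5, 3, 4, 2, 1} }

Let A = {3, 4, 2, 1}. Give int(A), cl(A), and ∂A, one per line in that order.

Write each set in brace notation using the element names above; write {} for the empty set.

int(A) = {3, 2, 1}
cl(A)  = {5, 3, 4, 2, 1}
∂A     = {5, 4}

U open, U⊆A: {}, {2}, {3}, {1}, {2, 1}, {3, 1}, {3, 2}, {3, 2, 1}. int(A) = ⋃ = {3, 2, 1}
X∖A={5}, int(X∖A)={}, hence cl(A)={5, 3, 4, 2, 1}
∂A: remove int from cl → {5, 4}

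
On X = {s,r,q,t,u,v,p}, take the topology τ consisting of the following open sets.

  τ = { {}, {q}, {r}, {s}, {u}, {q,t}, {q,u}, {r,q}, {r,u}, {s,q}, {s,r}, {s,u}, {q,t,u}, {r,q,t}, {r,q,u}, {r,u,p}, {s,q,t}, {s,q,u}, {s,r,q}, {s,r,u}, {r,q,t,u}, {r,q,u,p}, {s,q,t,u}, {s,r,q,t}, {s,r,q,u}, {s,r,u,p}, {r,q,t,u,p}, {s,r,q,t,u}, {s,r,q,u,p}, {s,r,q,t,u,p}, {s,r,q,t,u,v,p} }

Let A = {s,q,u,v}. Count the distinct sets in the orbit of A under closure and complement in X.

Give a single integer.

8

X∖A={r,t,p}, int(X∖A)={r}, hence cl(A)={s,q,t,u,v,p}
Orbit (k=closure, c=complement):
  1. A     = {s,q,u,v}
  2. kA    = {s,q,t,u,v,p}
  3. cA    = {r,t,p}
  4. ckA   = {r}
  5. kcA   = {r,t,v,p}
  6. kckA  = {r,v,p}
  7. ckcA  = {s,q,u}
  8. ckckA = {s,q,t,u}
(closed under both — stop)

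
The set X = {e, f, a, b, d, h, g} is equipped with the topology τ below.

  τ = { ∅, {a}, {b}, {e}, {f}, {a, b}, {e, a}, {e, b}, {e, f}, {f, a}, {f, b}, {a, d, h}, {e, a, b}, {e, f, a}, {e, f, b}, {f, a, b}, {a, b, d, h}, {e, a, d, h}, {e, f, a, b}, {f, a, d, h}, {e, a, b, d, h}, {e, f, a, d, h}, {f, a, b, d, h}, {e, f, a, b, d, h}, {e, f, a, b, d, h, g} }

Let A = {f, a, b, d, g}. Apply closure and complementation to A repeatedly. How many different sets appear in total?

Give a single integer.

cl via duality: int({e, h}) = {e}, so X∖{e} = {f, a, b, d, h, g}
Write k for closure, c for complement:
  1. A     = {f, a, b, d, g}
  2. kA    = {f, a, b, d, h, g}
  3. cA    = {e, h}
  4. ckA   = {e}
  5. kcA   = {e, d, h, g}
  6. kckA  = {e, g}
  7. ckcA  = {f, a, b}
  8. ckckA = {f, a, b, d, h}
applying k or c yields no new set

8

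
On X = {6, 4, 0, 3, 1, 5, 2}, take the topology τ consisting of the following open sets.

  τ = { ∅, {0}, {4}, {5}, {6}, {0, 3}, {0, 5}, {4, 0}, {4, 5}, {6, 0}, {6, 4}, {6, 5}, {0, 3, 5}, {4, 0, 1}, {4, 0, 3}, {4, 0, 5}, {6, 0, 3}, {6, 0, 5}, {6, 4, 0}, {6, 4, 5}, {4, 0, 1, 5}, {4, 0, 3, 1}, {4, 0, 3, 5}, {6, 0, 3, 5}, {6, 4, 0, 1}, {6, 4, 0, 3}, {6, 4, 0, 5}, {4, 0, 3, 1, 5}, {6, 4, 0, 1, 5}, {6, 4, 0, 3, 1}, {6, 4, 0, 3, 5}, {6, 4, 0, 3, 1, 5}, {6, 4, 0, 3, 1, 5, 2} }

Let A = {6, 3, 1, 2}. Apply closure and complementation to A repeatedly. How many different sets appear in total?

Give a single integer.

6

cl via duality: int({4, 0, 5}) = {4, 0, 5}, so X∖{4, 0, 5} = {6, 3, 1, 2}
Write k for closure, c for complement:
  1. A     = {6, 3, 1, 2}
  2. cA    = {4, 0, 5}
  3. kcA   = {4, 0, 3, 1, 5, 2}
  4. ckcA  = {6}
  5. kckcA = {6, 2}
  6. ckckcA = {4, 0, 3, 1, 5}
applying k or c yields no new set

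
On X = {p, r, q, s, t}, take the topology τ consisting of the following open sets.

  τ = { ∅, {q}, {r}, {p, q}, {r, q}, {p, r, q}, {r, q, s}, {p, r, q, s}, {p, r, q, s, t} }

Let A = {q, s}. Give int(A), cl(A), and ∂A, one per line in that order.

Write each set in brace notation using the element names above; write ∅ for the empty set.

int(A) = {q}
cl(A)  = {p, q, s, t}
∂A     = {p, s, t}

open subsets of A: ∅, {q}; so int(A) = {q}
closure: X∖int(X∖A) = X∖{r} = {p, q, s, t}
∂A = {p, q, s, t} minus {q} = {p, s, t}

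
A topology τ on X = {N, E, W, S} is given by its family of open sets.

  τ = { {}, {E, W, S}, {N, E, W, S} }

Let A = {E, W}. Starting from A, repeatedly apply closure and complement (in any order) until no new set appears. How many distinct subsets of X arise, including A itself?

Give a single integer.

4

closure: X∖int(X∖A) = X∖{} = {N, E, W, S}
Let k=closure and c=complement:
  1. A     = {E, W}
  2. kA    = {N, E, W, S}
  3. cA    = {N, S}
  4. ckA   = {}
— saturated at 4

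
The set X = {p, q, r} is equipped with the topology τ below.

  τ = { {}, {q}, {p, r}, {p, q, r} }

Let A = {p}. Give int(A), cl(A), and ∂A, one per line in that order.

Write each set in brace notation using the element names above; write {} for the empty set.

U open, U⊆A: {}. int(A) = ⋃ = {}
X∖A={q, r}, int(X∖A)={q}, hence cl(A)={p, r}
∂A: remove int from cl → {p, r}

int(A) = {}
cl(A)  = {p, r}
∂A     = {p, r}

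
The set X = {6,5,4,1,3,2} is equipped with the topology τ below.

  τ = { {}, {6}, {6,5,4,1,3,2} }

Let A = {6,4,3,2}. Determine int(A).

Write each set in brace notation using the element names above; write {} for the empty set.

{6}

opens ⊆ A: {}, {6}; union → int = {6}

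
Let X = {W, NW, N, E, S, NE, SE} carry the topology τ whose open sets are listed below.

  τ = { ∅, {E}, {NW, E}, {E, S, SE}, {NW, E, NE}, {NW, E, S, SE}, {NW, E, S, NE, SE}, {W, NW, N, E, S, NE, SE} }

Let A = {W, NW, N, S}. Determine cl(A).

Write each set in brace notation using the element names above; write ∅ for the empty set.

cl via duality: int({E, NE, SE}) = {E}, so X∖{E} = {W, NW, N, S, NE, SE}

{W, NW, N, S, NE, SE}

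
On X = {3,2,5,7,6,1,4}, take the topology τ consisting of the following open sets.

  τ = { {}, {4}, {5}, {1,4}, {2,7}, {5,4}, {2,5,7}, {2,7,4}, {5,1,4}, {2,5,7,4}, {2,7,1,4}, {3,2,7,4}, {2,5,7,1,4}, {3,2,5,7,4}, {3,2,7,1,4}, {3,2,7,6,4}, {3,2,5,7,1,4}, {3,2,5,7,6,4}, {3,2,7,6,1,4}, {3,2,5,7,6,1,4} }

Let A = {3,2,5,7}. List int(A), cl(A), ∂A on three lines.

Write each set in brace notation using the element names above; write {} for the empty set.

interior: largest open inside A is {2,5,7} (from {}, {5}, {2,7}, {2,5,7})
cl via duality: int({6,1,4}) = {1,4}, so X∖{1,4} = {3,2,5,7,6}
cl∖int = {3,6}

int(A) = {2,5,7}
cl(A)  = {3,2,5,7,6}
∂A     = {3,6}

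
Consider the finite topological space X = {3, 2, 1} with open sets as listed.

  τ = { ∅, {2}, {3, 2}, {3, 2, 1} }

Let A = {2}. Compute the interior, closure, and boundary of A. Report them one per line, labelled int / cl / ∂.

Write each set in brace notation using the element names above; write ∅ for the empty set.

opens ⊆ A: ∅, {2}; union → int = {2}
complement {3, 1}; its interior ∅; cl(A) = X∖∅ = {3, 2, 1}
boundary = {3, 2, 1} ∖ {2} = {3, 1}

int(A) = {2}
cl(A)  = {3, 2, 1}
∂A     = {3, 1}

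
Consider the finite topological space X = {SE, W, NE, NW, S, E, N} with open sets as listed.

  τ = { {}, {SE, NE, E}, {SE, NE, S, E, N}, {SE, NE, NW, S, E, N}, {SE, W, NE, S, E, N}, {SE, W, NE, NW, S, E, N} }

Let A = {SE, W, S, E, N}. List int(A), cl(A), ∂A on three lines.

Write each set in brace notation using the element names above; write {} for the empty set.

U open, U⊆A: {}. int(A) = ⋃ = {}
X∖A={NE, NW}, int(X∖A)={}, hence cl(A)={SE, W, NE, NW, S, E, N}
∂A: remove int from cl → {SE, W, NE, NW, S, E, N}

int(A) = {}
cl(A)  = {SE, W, NE, NW, S, E, N}
∂A     = {SE, W, NE, NW, S, E, N}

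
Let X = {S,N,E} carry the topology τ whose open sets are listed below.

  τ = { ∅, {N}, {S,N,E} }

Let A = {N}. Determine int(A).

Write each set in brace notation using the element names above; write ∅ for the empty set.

open subsets of A: ∅, {N}; so int(A) = {N}

{N}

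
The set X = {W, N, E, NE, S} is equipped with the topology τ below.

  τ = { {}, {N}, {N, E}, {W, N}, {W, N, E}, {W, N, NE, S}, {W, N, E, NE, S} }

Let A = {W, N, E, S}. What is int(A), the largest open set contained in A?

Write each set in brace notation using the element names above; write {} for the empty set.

{W, N, E}

open subsets of A: {}, {N}, {N, E}, {W, N}, {W, N, E}; so int(A) = {W, N, E}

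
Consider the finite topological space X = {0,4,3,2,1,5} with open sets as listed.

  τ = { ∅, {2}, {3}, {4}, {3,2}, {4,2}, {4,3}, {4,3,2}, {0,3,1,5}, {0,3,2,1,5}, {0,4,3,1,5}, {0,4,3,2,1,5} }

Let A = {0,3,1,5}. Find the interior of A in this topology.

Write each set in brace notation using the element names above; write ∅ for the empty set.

U open, U⊆A: ∅, {3}, {0,3,1,5}. int(A) = ⋃ = {0,3,1,5}

{0,3,1,5}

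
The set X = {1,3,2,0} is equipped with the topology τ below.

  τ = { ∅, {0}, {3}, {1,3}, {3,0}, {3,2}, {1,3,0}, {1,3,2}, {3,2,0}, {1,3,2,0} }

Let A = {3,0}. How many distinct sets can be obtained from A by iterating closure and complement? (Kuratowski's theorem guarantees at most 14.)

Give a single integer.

closure: X∖int(X∖A) = X∖∅ = {1,3,2,0}
Let k=closure and c=complement:
  1. A     = {3,0}
  2. kA    = {1,3,2,0}
  3. cA    = {1,2}
  4. ckA   = ∅
— saturated at 4

4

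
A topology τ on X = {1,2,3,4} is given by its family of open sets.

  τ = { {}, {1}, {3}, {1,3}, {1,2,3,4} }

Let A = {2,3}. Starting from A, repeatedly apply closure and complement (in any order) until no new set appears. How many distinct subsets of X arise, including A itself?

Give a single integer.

complement {1,4}; its interior {1}; cl(A) = X∖{1} = {2,3,4}
With k = closure, c = complement:
  1. A     = {2,3}
  2. kA    = {2,3,4}
  3. cA    = {1,4}
  4. ckA   = {1}
  5. kcA   = {1,2,4}
  6. ckcA  = {3}
k, c of each give nothing new

6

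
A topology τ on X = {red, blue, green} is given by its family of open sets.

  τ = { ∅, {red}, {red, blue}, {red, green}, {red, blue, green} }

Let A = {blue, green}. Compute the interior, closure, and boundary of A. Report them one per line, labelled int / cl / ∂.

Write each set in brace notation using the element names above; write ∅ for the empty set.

interior: largest open inside A is ∅ (from ∅)
cl via duality: int({red}) = {red}, so X∖{red} = {blue, green}
cl∖int = {blue, green}

int(A) = ∅
cl(A)  = {blue, green}
∂A     = {blue, green}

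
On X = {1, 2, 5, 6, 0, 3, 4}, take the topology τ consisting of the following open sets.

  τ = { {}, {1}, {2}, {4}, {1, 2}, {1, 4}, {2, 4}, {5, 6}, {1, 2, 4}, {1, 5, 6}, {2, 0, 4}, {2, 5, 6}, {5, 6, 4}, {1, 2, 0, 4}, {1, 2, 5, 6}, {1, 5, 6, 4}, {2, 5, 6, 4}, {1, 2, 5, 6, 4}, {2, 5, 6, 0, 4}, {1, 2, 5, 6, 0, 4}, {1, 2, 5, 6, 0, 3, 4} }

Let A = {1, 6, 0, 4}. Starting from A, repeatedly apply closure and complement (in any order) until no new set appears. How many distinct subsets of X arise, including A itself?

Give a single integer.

closure: X∖int(X∖A) = X∖{2} = {1, 5, 6, 0, 3, 4}
Let k=closure and c=complement:
  1. A     = {1, 6, 0, 4}
  2. kA    = {1, 5, 6, 0, 3, 4}
  3. cA    = {2, 5, 3}
  4. ckA   = {2}
  5. kcA   = {2, 5, 6, 0, 3}
  6. kckA  = {2, 0, 3}
  7. ckcA  = {1, 4}
  8. ckckA = {1, 5, 6, 4}
  9. kckcA = {1, 0, 3, 4}
  10. ckckcA = {2, 5, 6}
— saturated at 10

10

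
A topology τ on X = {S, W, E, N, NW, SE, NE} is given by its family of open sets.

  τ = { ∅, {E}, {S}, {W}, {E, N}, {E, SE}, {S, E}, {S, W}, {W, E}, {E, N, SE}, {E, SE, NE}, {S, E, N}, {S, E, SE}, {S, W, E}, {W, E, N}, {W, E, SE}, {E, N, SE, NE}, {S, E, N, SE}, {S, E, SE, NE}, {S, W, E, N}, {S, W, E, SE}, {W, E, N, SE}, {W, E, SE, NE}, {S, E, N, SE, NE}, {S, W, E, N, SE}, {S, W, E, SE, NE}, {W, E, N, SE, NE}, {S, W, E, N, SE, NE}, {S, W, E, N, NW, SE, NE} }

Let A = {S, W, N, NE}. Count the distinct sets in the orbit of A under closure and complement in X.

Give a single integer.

8

closure: X∖int(X∖A) = X∖{E, SE} = {S, W, N, NW, NE}
Let k=closure and c=complement:
  1. A     = {S, W, N, NE}
  2. kA    = {S, W, N, NW, NE}
  3. cA    = {E, NW, SE}
  4. ckA   = {E, SE}
  5. kcA   = {E, N, NW, SE, NE}
  6. ckcA  = {S, W}
  7. kckcA = {S, W, NW}
  8. ckckcA = {E, N, SE, NE}
— saturated at 8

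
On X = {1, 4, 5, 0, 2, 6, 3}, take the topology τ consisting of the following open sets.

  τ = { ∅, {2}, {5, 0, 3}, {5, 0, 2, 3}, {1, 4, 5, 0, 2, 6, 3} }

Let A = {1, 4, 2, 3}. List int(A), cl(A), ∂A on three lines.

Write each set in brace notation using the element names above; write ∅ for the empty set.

int(A) = {2}
cl(A)  = {1, 4, 5, 0, 2, 6, 3}
∂A     = {1, 4, 5, 0, 6, 3}

opens ⊆ A: ∅, {2}; union → int = {2}
complement {5, 0, 6}; its interior ∅; cl(A) = X∖∅ = {1, 4, 5, 0, 2, 6, 3}
boundary = {1, 4, 5, 0, 2, 6, 3} ∖ {2} = {1, 4, 5, 0, 6, 3}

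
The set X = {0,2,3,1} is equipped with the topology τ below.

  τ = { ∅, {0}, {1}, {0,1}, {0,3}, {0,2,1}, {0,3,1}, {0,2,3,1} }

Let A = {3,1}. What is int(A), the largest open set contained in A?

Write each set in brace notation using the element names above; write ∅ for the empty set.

interior: largest open inside A is {1} (from ∅, {1})

{1}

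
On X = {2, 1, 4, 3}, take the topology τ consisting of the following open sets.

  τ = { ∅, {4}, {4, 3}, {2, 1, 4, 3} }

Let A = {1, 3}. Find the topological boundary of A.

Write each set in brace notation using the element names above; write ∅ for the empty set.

{2, 1, 3}

opens ⊆ A: ∅; union → int = ∅
complement {2, 4}; its interior {4}; cl(A) = X∖{4} = {2, 1, 3}
boundary = {2, 1, 3} ∖ ∅ = {2, 1, 3}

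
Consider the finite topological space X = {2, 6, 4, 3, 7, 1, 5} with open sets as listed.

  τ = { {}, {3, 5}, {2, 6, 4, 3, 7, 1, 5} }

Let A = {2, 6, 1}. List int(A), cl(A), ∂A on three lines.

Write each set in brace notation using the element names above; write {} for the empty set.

interior: largest open inside A is {} (from {})
cl via duality: int({4, 3, 7, 5}) = {3, 5}, so X∖{3, 5} = {2, 6, 4, 7, 1}
cl∖int = {2, 6, 4, 7, 1}

int(A) = {}
cl(A)  = {2, 6, 4, 7, 1}
∂A     = {2, 6, 4, 7, 1}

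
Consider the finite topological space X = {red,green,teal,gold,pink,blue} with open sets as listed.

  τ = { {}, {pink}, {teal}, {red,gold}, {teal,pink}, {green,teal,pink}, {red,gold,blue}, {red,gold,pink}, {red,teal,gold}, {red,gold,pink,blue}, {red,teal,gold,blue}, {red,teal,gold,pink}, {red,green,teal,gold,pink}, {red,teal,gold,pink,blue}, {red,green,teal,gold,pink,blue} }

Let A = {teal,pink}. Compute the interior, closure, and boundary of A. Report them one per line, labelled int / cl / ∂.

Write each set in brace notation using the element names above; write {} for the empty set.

int(A) = {teal,pink}
cl(A)  = {green,teal,pink}
∂A     = {green}

U open, U⊆A: {}, {pink}, {teal}, {teal,pink}. int(A) = ⋃ = {teal,pink}
X∖A={red,green,gold,blue}, int(X∖A)={red,gold,blue}, hence cl(A)={green,teal,pink}
∂A: remove int from cl → {green}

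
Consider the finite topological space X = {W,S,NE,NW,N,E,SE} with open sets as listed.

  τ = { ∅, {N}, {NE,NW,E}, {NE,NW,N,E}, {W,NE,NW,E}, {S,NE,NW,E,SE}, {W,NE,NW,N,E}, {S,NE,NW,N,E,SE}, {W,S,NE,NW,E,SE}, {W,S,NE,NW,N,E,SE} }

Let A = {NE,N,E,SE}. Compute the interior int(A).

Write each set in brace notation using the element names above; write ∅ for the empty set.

interior: largest open inside A is {N} (from ∅, {N})

{N}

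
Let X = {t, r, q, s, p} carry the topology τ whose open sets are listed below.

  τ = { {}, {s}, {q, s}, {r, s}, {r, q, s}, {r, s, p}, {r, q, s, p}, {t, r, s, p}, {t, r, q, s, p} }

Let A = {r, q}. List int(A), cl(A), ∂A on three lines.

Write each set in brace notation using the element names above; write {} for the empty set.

int(A) = {}
cl(A)  = {t, r, q, p}
∂A     = {t, r, q, p}

open subsets of A: {}; so int(A) = {}
closure: X∖int(X∖A) = X∖{s} = {t, r, q, p}
∂A = {t, r, q, p} minus {} = {t, r, q, p}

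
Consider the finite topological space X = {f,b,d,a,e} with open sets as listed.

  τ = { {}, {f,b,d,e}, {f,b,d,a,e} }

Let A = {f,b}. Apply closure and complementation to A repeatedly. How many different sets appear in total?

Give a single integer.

4

cl via duality: int({d,a,e}) = {}, so X∖{} = {f,b,d,a,e}
Write k for closure, c for complement:
  1. A     = {f,b}
  2. kA    = {f,b,d,a,e}
  3. cA    = {d,a,e}
  4. ckA   = {}
applying k or c yields no new set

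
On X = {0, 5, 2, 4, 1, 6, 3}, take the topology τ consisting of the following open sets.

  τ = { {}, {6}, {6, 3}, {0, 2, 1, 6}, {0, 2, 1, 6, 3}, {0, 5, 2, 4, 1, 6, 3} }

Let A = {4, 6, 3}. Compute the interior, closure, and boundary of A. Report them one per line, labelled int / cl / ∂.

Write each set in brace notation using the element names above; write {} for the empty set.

int(A) = {6, 3}
cl(A)  = {0, 5, 2, 4, 1, 6, 3}
∂A     = {0, 5, 2, 4, 1}

opens ⊆ A: {}, {6}, {6, 3}; union → int = {6, 3}
complement {0, 5, 2, 1}; its interior {}; cl(A) = X∖{} = {0, 5, 2, 4, 1, 6, 3}
boundary = {0, 5, 2, 4, 1, 6, 3} ∖ {6, 3} = {0, 5, 2, 4, 1}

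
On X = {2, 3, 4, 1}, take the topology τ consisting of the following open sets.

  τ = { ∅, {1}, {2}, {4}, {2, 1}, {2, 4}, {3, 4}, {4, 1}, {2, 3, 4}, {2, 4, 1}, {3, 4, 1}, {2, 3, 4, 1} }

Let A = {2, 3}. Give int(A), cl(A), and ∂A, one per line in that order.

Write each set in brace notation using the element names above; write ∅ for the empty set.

int(A) = {2}
cl(A)  = {2, 3}
∂A     = {3}

interior: largest open inside A is {2} (from ∅, {2})
cl via duality: int({4, 1}) = {4, 1}, so X∖{4, 1} = {2, 3}
cl∖int = {3}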